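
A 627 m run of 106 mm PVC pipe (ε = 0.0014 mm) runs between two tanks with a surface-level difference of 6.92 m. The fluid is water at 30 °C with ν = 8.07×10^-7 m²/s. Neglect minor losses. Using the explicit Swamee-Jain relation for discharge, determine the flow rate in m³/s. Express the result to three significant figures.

Swamee-Jain (Type II): Q = -0.965·√(gD⁵h_f/L)·ln[ε/(3.7D) + √(3.17ν²L/(gD³h_f))]
√(gD⁵h_f/L) = √(9.81·0.106⁵·6.92/627) = 0.001204
ε/(3.7D) = 3.57×10^-6; √(3.17ν²L/(gD³h_f)) = 1.27×10^-4
Q = -0.965·0.001204·ln(1.301×10^-4) = 0.01039 m³/s
Check: V = 1.18 m/s, Re = 1.55×10^5, f = 0.01644, h_f = 6.88 m ≈ 6.92 m ✓

Q ≈ 0.0104 m³/s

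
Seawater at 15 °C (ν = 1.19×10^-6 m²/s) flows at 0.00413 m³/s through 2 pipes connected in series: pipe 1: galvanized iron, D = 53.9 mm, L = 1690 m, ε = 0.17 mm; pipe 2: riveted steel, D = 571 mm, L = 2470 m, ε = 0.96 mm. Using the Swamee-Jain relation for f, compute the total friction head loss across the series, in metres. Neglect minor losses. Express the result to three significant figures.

H ≈ 148 m

Pipe 1: V = 1.810 m/s, Re = 8.20×10^4, ε/D = 0.00315, f = 0.02833, h_1 = f(L/D)V²/2g = 148.3 m
Pipe 2: V = 0.01613 m/s, Re = 7740, ε/D = 0.00168, f = 0.03576, h_2 = f(L/D)V²/2g = 0.002051 m
Series → Q common, losses add: H = Σh = 148.3 m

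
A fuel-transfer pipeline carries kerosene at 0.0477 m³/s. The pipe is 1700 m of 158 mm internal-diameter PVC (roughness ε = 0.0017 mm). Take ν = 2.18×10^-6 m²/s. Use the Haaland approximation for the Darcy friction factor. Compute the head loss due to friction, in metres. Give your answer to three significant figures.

h_f ≈ 51.8 m

V = 4Q/(πD²) = 4·0.0477/(π·0.158²) = 2.433 m/s
Re = VD/ν = 2.433·0.158/2.18×10^-6 = 1.76×10^5 → turbulent
ε/D = 0.0017/158 = 1.08×10^-5
Haaland: f = 0.01595
h_f = f(L/D)V²/(2g) = 0.01595·(1700/0.158)·2.433²/(2·9.81) = 51.75 m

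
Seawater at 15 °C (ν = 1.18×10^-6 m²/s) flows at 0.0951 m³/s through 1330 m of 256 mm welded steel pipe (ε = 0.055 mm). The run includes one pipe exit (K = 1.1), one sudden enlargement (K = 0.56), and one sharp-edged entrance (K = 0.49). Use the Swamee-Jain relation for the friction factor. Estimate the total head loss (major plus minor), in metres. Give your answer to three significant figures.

V = 4Q/(πD²) = 1.848 m/s; V²/2g = 0.1740 m
Re = 4.01×10^5, ε/D = 2.15×10^-4 → f = 0.01596 (Swamee-Jain)
Major: h_f = f(L/D)·V²/2g = 0.01596·5195·0.1740 = 14.42 m
Minor: ΣK = 2.15; h_m = ΣK·V²/2g = 0.3741 m
Total H_L = 14.42 + 0.3741 = 14.80 m

H_L ≈ 14.8 m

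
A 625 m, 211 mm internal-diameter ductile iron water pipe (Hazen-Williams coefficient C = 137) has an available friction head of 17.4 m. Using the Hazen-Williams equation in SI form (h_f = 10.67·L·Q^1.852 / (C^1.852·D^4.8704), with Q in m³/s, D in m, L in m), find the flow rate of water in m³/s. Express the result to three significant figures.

Rearranging: Q = [h_f·C^1.852·D^4.8704 / (10.67·L)]^(1/1.852)
Q = [17.4·137^1.852·0.211^4.8704 / (10.67·625)]^0.540 = 0.09220 m³/s

Q ≈ 0.0922 m³/s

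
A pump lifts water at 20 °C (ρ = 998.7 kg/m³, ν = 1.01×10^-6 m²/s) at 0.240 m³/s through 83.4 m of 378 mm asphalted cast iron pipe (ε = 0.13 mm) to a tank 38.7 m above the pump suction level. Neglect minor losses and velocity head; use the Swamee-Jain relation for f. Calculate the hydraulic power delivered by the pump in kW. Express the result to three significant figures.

V = 4Q/(πD²) = 2.139 m/s; Re = 8.00×10^5; ε/D = 3.44×10^-4; f = 0.01629
h_f = f(L/D)V²/2g = 0.8378 m
Total head H = z + h_f = 38.7 + 0.8378 = 39.54 m
P_hyd = ρgQH = 998.7·9.81·0.240·39.54 = 92.97 kW

P_hyd ≈ 93.0 kW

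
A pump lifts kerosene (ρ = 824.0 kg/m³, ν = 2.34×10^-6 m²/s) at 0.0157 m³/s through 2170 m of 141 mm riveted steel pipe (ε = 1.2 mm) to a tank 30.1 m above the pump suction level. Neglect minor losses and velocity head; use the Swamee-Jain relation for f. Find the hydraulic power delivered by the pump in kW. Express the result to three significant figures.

V = 4Q/(πD²) = 1.005 m/s; Re = 6.06×10^4; ε/D = 0.00851; f = 0.03734
h_f = f(L/D)V²/2g = 29.61 m
Total head H = z + h_f = 30.1 + 29.61 = 59.71 m
P_hyd = ρgQH = 824.0·9.81·0.0157·59.71 = 7.578 kW

P_hyd ≈ 7.58 kW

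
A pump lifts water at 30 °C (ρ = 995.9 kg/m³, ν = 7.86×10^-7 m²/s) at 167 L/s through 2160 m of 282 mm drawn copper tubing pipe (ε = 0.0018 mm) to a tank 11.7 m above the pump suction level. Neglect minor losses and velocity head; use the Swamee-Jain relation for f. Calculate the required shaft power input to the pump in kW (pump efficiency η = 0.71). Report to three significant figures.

P_shaft ≈ 103 kW

V = 4Q/(πD²) = 2.674 m/s; Re = 9.59×10^5; ε/D = 6.38×10^-6; f = 0.01184
h_f = f(L/D)V²/2g = 33.06 m
Total head H = z + h_f = 11.7 + 33.06 = 44.76 m
P_hyd = ρgQH = 995.9·9.81·0.167·44.76 = 73.02 kW
P_shaft = P_hyd/η = 73.02/0.71 = 102.8 kW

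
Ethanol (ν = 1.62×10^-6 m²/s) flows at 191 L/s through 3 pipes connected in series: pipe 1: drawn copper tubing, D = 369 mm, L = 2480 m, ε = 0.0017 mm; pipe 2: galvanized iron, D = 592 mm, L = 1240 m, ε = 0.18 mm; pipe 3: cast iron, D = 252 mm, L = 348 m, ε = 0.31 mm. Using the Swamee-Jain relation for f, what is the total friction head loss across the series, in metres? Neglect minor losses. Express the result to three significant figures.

H ≈ 37.7 m

Pipe 1: V = 1.786 m/s, Re = 4.07×10^5, ε/D = 4.61×10^-6, f = 0.01365, h_1 = f(L/D)V²/2g = 14.92 m
Pipe 2: V = 0.6939 m/s, Re = 2.54×10^5, ε/D = 3.04×10^-4, f = 0.01737, h_2 = f(L/D)V²/2g = 0.8928 m
Pipe 3: V = 3.830 m/s, Re = 5.96×10^5, ε/D = 0.00123, f = 0.02121, h_3 = f(L/D)V²/2g = 21.89 m
Series → Q common, losses add: H = Σh = 37.71 m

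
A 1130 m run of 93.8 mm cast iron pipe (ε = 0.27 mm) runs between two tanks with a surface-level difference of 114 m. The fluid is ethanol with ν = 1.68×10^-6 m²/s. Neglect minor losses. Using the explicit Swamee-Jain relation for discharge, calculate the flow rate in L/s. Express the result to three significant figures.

Swamee-Jain (Type II): Q = -0.965·√(gD⁵h_f/L)·ln[ε/(3.7D) + √(3.17ν²L/(gD³h_f))]
√(gD⁵h_f/L) = √(9.81·0.0938⁵·114/1130) = 0.002681
ε/(3.7D) = 7.78×10^-4; √(3.17ν²L/(gD³h_f)) = 1.05×10^-4
Q = -0.965·0.002681·ln(8.826×10^-4) = 0.01819 m³/s
Check: V = 2.63 m/s, Re = 1.47×10^5, f = 0.02700, h_f = 115 m ≈ 114 m ✓

Q ≈ 18.2 L/s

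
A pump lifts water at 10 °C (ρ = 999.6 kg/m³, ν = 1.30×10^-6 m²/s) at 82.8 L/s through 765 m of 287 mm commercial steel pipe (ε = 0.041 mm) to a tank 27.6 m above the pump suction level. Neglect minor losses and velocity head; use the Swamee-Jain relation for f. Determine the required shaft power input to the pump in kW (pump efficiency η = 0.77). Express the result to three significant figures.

V = 4Q/(πD²) = 1.280 m/s; Re = 2.83×10^5; ε/D = 1.43×10^-4; f = 0.01595
h_f = f(L/D)V²/2g = 3.550 m
Total head H = z + h_f = 27.6 + 3.550 = 31.15 m
P_hyd = ρgQH = 999.6·9.81·0.0828·31.15 = 25.29 kW
P_shaft = P_hyd/η = 25.29/0.77 = 32.85 kW

P_shaft ≈ 32.8 kW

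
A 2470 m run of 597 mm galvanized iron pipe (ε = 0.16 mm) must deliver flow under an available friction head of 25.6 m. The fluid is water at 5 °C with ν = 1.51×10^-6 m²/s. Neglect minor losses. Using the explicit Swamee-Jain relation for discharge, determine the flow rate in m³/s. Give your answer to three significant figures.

Swamee-Jain (Type II): Q = -0.965·√(gD⁵h_f/L)·ln[ε/(3.7D) + √(3.17ν²L/(gD³h_f))]
√(gD⁵h_f/L) = √(9.81·0.597⁵·25.6/2470) = 0.08781
ε/(3.7D) = 7.24×10^-5; √(3.17ν²L/(gD³h_f)) = 1.83×10^-5
Q = -0.965·0.08781·ln(9.071×10^-5) = 0.7887 m³/s
Check: V = 2.82 m/s, Re = 1.11×10^6, f = 0.01539, h_f = 25.8 m ≈ 25.6 m ✓

Q ≈ 0.789 m³/s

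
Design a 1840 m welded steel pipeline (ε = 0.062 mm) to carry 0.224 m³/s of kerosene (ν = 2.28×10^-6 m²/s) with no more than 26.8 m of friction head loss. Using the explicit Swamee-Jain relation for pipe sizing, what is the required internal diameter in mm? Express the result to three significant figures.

Swamee-Jain (Type III): D = 0.66·[ε^1.25·(LQ²/(gh_f))^4.75 + ν·Q^9.4·(L/(gh_f))^5.2]^0.04
LQ²/(gh_f) = 0.3512; L/(gh_f) = 6.999
Term 1 = ε^1.25·(…)^4.75 = 3.82×10^-8; Term 2 = ν·Q^9.4·(…)^5.2 = 4.41×10^-8
D = 0.66·(3.82×10^-8 + 4.41×10^-8)^0.04 = 0.3437 m = 344 mm
Check: V = 2.41 m/s, Re = 3.64×10^5, f = 0.01581, h_f = 25.2 m ≈ 26.8 m ✓

D ≈ 344 mm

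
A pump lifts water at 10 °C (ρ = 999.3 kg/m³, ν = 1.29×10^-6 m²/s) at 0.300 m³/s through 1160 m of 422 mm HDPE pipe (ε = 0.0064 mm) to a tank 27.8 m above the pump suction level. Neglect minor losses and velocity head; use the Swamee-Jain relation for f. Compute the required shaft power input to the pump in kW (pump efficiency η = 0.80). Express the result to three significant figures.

P_shaft ≈ 132 kW

V = 4Q/(πD²) = 2.145 m/s; Re = 7.02×10^5; ε/D = 1.52×10^-5; f = 0.01263
h_f = f(L/D)V²/2g = 8.140 m
Total head H = z + h_f = 27.8 + 8.140 = 35.94 m
P_hyd = ρgQH = 999.3·9.81·0.300·35.94 = 105.7 kW
P_shaft = P_hyd/η = 105.7/0.80 = 132.1 kW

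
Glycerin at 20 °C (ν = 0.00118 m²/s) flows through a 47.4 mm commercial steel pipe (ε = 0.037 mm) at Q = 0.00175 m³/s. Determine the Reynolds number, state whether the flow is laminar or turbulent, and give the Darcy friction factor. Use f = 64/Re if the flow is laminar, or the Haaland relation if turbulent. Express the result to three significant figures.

V = 4Q/(πD²) = 0.9917 m/s
Re = VD/ν = 0.9917·0.0474/0.00118 = 39.8
Re < 2300 → laminar → f = 64/Re = 1.607

Re ≈ 39.8; laminar; f = 64/Re ≈ 1.61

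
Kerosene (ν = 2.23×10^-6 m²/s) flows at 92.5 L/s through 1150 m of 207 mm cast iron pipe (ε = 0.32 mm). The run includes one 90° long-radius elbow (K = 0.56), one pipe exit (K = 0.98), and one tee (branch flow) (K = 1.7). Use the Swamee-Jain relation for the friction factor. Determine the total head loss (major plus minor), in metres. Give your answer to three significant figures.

H_L ≈ 50.2 m

V = 4Q/(πD²) = 2.749 m/s; V²/2g = 0.3851 m
Re = 2.55×10^5, ε/D = 0.00155 → f = 0.02289 (Swamee-Jain)
Major: h_f = f(L/D)·V²/2g = 0.02289·5556·0.3851 = 48.97 m
Minor: ΣK = 3.24; h_m = ΣK·V²/2g = 1.248 m
Total H_L = 48.97 + 1.248 = 50.22 m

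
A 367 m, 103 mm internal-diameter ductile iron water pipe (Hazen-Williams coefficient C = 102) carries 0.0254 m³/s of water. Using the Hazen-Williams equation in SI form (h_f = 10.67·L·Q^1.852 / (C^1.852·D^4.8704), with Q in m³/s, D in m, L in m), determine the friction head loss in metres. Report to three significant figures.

h_f ≈ 53.3 m

h_f = 10.67·367·0.0254^1.852 / (102^1.852·0.103^4.8704) = 53.28 m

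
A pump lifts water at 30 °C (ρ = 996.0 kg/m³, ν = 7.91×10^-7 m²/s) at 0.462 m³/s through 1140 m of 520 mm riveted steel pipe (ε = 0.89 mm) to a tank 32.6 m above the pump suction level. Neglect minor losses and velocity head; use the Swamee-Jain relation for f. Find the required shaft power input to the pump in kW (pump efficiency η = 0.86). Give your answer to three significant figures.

P_shaft ≈ 234 kW

V = 4Q/(πD²) = 2.175 m/s; Re = 1.43×10^6; ε/D = 0.00171; f = 0.02269
h_f = f(L/D)V²/2g = 12.00 m
Total head H = z + h_f = 32.6 + 12.00 = 44.60 m
P_hyd = ρgQH = 996.0·9.81·0.462·44.60 = 201.3 kW
P_shaft = P_hyd/η = 201.3/0.86 = 234.1 kW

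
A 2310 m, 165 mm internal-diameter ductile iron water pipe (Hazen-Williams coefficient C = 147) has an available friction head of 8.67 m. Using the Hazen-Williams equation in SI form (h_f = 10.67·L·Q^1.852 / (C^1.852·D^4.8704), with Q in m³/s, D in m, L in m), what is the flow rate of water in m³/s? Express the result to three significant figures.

Q ≈ 0.0176 m³/s

Rearranging: Q = [h_f·C^1.852·D^4.8704 / (10.67·L)]^(1/1.852)
Q = [8.67·147^1.852·0.165^4.8704 / (10.67·2310)]^0.540 = 0.01756 m³/s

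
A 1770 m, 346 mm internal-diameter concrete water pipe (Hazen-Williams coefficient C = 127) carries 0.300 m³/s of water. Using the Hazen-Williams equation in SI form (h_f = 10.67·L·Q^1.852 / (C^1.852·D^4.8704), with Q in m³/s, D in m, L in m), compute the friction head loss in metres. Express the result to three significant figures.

h_f = 10.67·1770·0.300^1.852 / (127^1.852·0.346^4.8704) = 45.33 m

h_f ≈ 45.3 m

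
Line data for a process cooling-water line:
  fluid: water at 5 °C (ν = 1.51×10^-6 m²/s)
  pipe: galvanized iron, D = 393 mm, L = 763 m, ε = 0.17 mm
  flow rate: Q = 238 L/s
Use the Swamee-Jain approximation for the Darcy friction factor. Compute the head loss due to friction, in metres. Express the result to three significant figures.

V = 4Q/(πD²) = 4·0.238/(π·0.393²) = 1.962 m/s
Re = VD/ν = 1.962·0.393/1.51×10^-6 = 5.11×10^5 → turbulent
ε/D = 0.17/393 = 4.33×10^-4
Swamee-Jain: f = 0.01732
h_f = f(L/D)V²/(2g) = 0.01732·(763/0.393)·1.962²/(2·9.81) = 6.597 m

h_f ≈ 6.60 m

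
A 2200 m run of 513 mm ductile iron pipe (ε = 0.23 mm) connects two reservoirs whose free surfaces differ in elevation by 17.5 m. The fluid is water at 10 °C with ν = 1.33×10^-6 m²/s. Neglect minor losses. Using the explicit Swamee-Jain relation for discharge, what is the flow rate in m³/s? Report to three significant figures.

Swamee-Jain (Type II): Q = -0.965·√(gD⁵h_f/L)·ln[ε/(3.7D) + √(3.17ν²L/(gD³h_f))]
√(gD⁵h_f/L) = √(9.81·0.513⁵·17.5/2200) = 0.05265
ε/(3.7D) = 1.21×10^-4; √(3.17ν²L/(gD³h_f)) = 2.31×10^-5
Q = -0.965·0.05265·ln(1.442×10^-4) = 0.4494 m³/s
Check: V = 2.17 m/s, Re = 8.39×10^5, f = 0.01704, h_f = 17.6 m ≈ 17.5 m ✓

Q ≈ 0.449 m³/s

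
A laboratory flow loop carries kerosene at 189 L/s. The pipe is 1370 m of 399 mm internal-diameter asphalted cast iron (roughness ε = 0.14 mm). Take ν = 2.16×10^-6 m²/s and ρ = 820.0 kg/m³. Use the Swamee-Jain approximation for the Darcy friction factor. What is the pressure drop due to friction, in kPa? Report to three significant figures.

Δp ≈ 56.3 kPa

V = 4Q/(πD²) = 4·0.189/(π·0.399²) = 1.512 m/s
Re = VD/ν = 1.512·0.399/2.16×10^-6 = 2.79×10^5 → turbulent
ε/D = 0.14/399 = 3.51×10^-4
Swamee-Jain: f = 0.01752
h_f = f(L/D)V²/(2g) = 0.01752·(1370/0.399)·1.512²/(2·9.81) = 7.005 m
Δp = ρg·h_f = 820.0·9.81·7.005 = 56.35 kPa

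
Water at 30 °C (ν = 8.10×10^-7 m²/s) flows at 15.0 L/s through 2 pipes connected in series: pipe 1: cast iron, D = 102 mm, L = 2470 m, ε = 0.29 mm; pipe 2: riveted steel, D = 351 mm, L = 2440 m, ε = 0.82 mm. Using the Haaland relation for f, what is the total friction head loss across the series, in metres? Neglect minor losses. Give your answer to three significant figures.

H ≈ 110 m

Pipe 1: V = 1.836 m/s, Re = 2.31×10^5, ε/D = 0.00284, f = 0.02637, h_1 = f(L/D)V²/2g = 109.7 m
Pipe 2: V = 0.1550 m/s, Re = 6.72×10^4, ε/D = 0.00234, f = 0.02645, h_2 = f(L/D)V²/2g = 0.2252 m
Series → Q common, losses add: H = Σh = 109.9 m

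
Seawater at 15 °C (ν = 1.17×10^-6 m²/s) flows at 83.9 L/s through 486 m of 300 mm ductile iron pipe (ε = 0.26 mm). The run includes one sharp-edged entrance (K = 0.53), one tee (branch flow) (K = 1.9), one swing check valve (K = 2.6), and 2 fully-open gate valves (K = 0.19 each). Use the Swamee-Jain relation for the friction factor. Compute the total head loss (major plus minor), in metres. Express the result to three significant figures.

H_L ≈ 2.73 m

V = 4Q/(πD²) = 1.187 m/s; V²/2g = 0.07181 m
Re = 3.04×10^5, ε/D = 8.67×10^-4 → f = 0.02016 (Swamee-Jain)
Major: h_f = f(L/D)·V²/2g = 0.02016·1620·0.07181 = 2.345 m
Minor: ΣK = 5.41; h_m = ΣK·V²/2g = 0.3885 m
Total H_L = 2.345 + 0.3885 = 2.733 m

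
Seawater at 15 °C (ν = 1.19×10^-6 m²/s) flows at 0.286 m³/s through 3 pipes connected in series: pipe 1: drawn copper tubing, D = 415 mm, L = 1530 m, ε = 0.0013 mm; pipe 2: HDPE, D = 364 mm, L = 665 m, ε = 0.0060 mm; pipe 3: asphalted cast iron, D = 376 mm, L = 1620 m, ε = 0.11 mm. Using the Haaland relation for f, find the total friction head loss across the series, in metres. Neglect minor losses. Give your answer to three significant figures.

H ≈ 41.7 m

Pipe 1: V = 2.114 m/s, Re = 7.37×10^5, ε/D = 3.13×10^-6, f = 0.01225, h_1 = f(L/D)V²/2g = 10.29 m
Pipe 2: V = 2.748 m/s, Re = 8.41×10^5, ε/D = 1.65×10^-5, f = 0.01220, h_2 = f(L/D)V²/2g = 8.584 m
Pipe 3: V = 2.576 m/s, Re = 8.14×10^5, ε/D = 2.93×10^-4, f = 0.01567, h_3 = f(L/D)V²/2g = 22.83 m
Series → Q common, losses add: H = Σh = 41.70 m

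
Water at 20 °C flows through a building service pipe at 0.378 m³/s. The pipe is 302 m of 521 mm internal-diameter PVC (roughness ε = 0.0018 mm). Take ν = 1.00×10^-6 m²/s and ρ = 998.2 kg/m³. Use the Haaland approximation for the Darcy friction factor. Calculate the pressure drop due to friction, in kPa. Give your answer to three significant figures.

Δp ≈ 10.7 kPa

V = 4Q/(πD²) = 4·0.378/(π·0.521²) = 1.773 m/s
Re = VD/ν = 1.773·0.521/1.00×10^-6 = 9.24×10^5 → turbulent
ε/D = 0.0018/521 = 3.45×10^-6
Haaland: f = 0.01180
h_f = f(L/D)V²/(2g) = 0.01180·(302/0.521)·1.773²/(2·9.81) = 1.096 m
Δp = ρg·h_f = 998.2·9.81·1.096 = 10.73 kPa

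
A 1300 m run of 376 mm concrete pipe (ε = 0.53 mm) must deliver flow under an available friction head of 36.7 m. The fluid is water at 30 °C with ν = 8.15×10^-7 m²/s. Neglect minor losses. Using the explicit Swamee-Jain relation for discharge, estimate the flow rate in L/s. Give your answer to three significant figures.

Q ≈ 345 L/s

Swamee-Jain (Type II): Q = -0.965·√(gD⁵h_f/L)·ln[ε/(3.7D) + √(3.17ν²L/(gD³h_f))]
√(gD⁵h_f/L) = √(9.81·0.376⁵·36.7/1300) = 0.04562
ε/(3.7D) = 3.81×10^-4; √(3.17ν²L/(gD³h_f)) = 1.20×10^-5
Q = -0.965·0.04562·ln(3.929×10^-4) = 0.3452 m³/s
Check: V = 3.11 m/s, Re = 1.43×10^6, f = 0.02162, h_f = 36.8 m ≈ 36.7 m ✓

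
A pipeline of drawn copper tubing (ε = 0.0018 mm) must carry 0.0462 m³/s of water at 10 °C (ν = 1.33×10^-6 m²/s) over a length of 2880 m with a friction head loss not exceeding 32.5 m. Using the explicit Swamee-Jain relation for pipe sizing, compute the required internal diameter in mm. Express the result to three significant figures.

Swamee-Jain (Type III): D = 0.66·[ε^1.25·(LQ²/(gh_f))^4.75 + ν·Q^9.4·(L/(gh_f))^5.2]^0.04
LQ²/(gh_f) = 0.01928; L/(gh_f) = 9.033
Term 1 = ε^1.25·(…)^4.75 = 4.71×10^-16; Term 2 = ν·Q^9.4·(…)^5.2 = 3.48×10^-14
D = 0.66·(4.71×10^-16 + 3.48×10^-14)^0.04 = 0.1912 m = 191 mm
Check: V = 1.61 m/s, Re = 2.31×10^5, f = 0.01520, h_f = 30.2 m ≈ 32.5 m ✓

D ≈ 191 mm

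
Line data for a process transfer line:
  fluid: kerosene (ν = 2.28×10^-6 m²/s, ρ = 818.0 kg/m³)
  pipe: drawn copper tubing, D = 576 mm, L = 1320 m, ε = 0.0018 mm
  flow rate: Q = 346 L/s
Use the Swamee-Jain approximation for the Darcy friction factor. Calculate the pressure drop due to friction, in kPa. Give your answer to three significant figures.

Δp ≈ 23.3 kPa

V = 4Q/(πD²) = 4·0.346/(π·0.576²) = 1.328 m/s
Re = VD/ν = 1.328·0.576/2.28×10^-6 = 3.35×10^5 → turbulent
ε/D = 0.0018/576 = 3.12×10^-6
Swamee-Jain: f = 0.01412
h_f = f(L/D)V²/(2g) = 0.01412·(1320/0.576)·1.328²/(2·9.81) = 2.907 m
Δp = ρg·h_f = 818.0·9.81·2.907 = 23.33 kPa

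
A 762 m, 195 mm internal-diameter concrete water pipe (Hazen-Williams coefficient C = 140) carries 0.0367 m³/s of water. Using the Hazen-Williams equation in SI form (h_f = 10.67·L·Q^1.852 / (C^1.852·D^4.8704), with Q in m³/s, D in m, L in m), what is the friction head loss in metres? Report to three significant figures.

h_f = 10.67·762·0.0367^1.852 / (140^1.852·0.195^4.8704) = 5.433 m

h_f ≈ 5.43 m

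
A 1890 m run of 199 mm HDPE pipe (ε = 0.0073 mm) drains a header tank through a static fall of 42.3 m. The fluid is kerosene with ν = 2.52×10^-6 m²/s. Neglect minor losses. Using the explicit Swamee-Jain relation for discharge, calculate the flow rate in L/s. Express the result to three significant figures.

Q ≈ 72.3 L/s

Swamee-Jain (Type II): Q = -0.965·√(gD⁵h_f/L)·ln[ε/(3.7D) + √(3.17ν²L/(gD³h_f))]
√(gD⁵h_f/L) = √(9.81·0.199⁵·42.3/1890) = 0.008278
ε/(3.7D) = 9.91×10^-6; √(3.17ν²L/(gD³h_f)) = 1.08×10^-4
Q = -0.965·0.008278·ln(1.178×10^-4) = 0.07226 m³/s
Check: V = 2.32 m/s, Re = 1.83×10^5, f = 0.01611, h_f = 42.1 m ≈ 42.3 m ✓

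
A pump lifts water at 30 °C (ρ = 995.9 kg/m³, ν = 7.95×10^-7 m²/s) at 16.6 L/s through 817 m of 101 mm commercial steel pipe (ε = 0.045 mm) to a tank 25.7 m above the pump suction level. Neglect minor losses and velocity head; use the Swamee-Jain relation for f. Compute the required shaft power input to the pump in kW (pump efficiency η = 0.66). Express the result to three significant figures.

P_shaft ≈ 14.2 kW

V = 4Q/(πD²) = 2.072 m/s; Re = 2.63×10^5; ε/D = 4.46×10^-4; f = 0.01819
h_f = f(L/D)V²/2g = 32.20 m
Total head H = z + h_f = 25.7 + 32.20 = 57.90 m
P_hyd = ρgQH = 995.9·9.81·0.0166·57.90 = 9.390 kW
P_shaft = P_hyd/η = 9.390/0.66 = 14.23 kW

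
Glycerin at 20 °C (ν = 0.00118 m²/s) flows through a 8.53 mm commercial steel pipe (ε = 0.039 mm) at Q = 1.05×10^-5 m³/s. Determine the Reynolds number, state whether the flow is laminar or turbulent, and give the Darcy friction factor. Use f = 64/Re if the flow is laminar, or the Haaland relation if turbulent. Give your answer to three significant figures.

V = 4Q/(πD²) = 0.1837 m/s
Re = VD/ν = 0.1837·0.00853/0.00118 = 1.33
Re < 2300 → laminar → f = 64/Re = 48.18

Re ≈ 1.33; laminar; f = 64/Re ≈ 48.2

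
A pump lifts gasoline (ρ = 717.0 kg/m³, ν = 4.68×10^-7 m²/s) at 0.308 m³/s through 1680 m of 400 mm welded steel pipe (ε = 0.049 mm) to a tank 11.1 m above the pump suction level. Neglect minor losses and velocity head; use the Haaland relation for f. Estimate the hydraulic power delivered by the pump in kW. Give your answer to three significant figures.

V = 4Q/(πD²) = 2.451 m/s; Re = 2.09×10^6; ε/D = 1.22×10^-4; f = 0.01309
h_f = f(L/D)V²/2g = 16.83 m
Total head H = z + h_f = 11.1 + 16.83 = 27.93 m
P_hyd = ρgQH = 717.0·9.81·0.308·27.93 = 60.51 kW

P_hyd ≈ 60.5 kW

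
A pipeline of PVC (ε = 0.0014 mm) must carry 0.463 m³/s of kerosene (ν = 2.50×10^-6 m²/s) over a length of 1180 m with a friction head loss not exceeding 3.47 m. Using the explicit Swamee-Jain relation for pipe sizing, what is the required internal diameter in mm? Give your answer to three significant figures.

D ≈ 617 mm

Swamee-Jain (Type III): D = 0.66·[ε^1.25·(LQ²/(gh_f))^4.75 + ν·Q^9.4·(L/(gh_f))^5.2]^0.04
LQ²/(gh_f) = 7.431; L/(gh_f) = 34.66
Term 1 = ε^1.25·(…)^4.75 = 6.61×10^-4; Term 2 = ν·Q^9.4·(…)^5.2 = 0.183
D = 0.66·(6.61×10^-4 + 0.183)^0.04 = 0.6167 m = 617 mm
Check: V = 1.55 m/s, Re = 3.82×10^5, f = 0.01377, h_f = 3.23 m ≈ 3.47 m ✓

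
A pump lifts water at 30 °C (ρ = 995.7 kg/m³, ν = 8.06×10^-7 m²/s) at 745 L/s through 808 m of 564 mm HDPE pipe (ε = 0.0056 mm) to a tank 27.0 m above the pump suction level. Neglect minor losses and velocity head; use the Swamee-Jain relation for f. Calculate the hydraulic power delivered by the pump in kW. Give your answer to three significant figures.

V = 4Q/(πD²) = 2.982 m/s; Re = 2.09×10^6; ε/D = 9.93×10^-6; f = 0.01067
h_f = f(L/D)V²/2g = 6.931 m
Total head H = z + h_f = 27.0 + 6.931 = 33.93 m
P_hyd = ρgQH = 995.7·9.81·0.745·33.93 = 246.9 kW

P_hyd ≈ 247 kW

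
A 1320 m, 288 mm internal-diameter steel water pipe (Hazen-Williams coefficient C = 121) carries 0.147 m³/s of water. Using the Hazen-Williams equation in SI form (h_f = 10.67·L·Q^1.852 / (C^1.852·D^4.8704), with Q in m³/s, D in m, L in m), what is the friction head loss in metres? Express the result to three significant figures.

h_f = 10.67·1320·0.147^1.852 / (121^1.852·0.288^4.8704) = 24.11 m

h_f ≈ 24.1 m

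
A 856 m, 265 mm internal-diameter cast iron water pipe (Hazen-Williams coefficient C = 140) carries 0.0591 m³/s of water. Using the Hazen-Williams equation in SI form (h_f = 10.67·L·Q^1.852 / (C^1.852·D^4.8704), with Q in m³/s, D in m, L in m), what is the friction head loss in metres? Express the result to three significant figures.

h_f = 10.67·856·0.0591^1.852 / (140^1.852·0.265^4.8704) = 3.311 m

h_f ≈ 3.31 m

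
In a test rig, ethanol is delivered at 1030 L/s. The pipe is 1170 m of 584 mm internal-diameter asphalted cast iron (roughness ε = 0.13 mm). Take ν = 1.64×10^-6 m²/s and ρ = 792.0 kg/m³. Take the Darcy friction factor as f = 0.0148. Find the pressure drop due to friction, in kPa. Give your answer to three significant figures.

Δp ≈ 174 kPa

V = 4Q/(πD²) = 4·1.03/(π·0.584²) = 3.845 m/s
h_f = f(L/D)V²/(2g) = 0.01480·(1170/0.584)·3.845²/(2·9.81) = 22.34 m
Δp = ρg·h_f = 792.0·9.81·22.34 = 173.6 kPa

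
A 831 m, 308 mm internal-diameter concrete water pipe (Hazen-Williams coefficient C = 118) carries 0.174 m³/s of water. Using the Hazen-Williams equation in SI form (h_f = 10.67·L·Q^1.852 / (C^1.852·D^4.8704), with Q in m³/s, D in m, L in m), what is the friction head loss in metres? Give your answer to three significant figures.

h_f = 10.67·831·0.174^1.852 / (118^1.852·0.308^4.8704) = 15.67 m

h_f ≈ 15.7 m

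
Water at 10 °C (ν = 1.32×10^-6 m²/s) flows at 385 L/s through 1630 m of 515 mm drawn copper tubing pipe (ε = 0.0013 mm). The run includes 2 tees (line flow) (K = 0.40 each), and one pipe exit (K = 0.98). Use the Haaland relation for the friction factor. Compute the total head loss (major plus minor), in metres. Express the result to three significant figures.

H_L ≈ 7.08 m

V = 4Q/(πD²) = 1.848 m/s; V²/2g = 0.1741 m
Re = 7.21×10^5, ε/D = 2.52×10^-6 → f = 0.01228 (Haaland)
Major: h_f = f(L/D)·V²/2g = 0.01228·3165·0.1741 = 6.769 m
Minor: ΣK = 1.78; h_m = ΣK·V²/2g = 0.3099 m
Total H_L = 6.769 + 0.3099 = 7.079 m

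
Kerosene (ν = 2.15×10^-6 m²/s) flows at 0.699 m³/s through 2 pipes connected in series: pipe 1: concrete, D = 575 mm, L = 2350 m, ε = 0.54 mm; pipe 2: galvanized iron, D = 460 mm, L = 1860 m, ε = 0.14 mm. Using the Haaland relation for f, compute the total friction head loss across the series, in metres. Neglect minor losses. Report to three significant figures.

H ≈ 87.1 m

Pipe 1: V = 2.692 m/s, Re = 7.20×10^5, ε/D = 9.39×10^-4, f = 0.01976, h_1 = f(L/D)V²/2g = 29.83 m
Pipe 2: V = 4.206 m/s, Re = 9.00×10^5, ε/D = 3.04×10^-4, f = 0.01571, h_2 = f(L/D)V²/2g = 57.26 m
Series → Q common, losses add: H = Σh = 87.09 m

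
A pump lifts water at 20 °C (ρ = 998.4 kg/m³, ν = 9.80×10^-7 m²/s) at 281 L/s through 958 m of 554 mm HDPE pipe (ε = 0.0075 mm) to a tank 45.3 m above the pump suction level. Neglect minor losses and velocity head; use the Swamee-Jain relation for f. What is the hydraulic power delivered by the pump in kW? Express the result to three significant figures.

P_hyd ≈ 129 kW

V = 4Q/(πD²) = 1.166 m/s; Re = 6.59×10^5; ε/D = 1.35×10^-5; f = 0.01272
h_f = f(L/D)V²/2g = 1.524 m
Total head H = z + h_f = 45.3 + 1.524 = 46.82 m
P_hyd = ρgQH = 998.4·9.81·0.281·46.82 = 128.9 kW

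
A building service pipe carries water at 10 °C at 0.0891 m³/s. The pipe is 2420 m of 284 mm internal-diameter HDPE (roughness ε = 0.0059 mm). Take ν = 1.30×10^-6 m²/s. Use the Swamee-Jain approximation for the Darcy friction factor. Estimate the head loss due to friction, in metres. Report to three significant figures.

h_f ≈ 12.5 m

V = 4Q/(πD²) = 4·0.0891/(π·0.284²) = 1.407 m/s
Re = VD/ν = 1.407·0.284/1.30×10^-6 = 3.07×10^5 → turbulent
ε/D = 0.0059/284 = 2.08×10^-5
Swamee-Jain: f = 0.01455
h_f = f(L/D)V²/(2g) = 0.01455·(2420/0.284)·1.407²/(2·9.81) = 12.51 m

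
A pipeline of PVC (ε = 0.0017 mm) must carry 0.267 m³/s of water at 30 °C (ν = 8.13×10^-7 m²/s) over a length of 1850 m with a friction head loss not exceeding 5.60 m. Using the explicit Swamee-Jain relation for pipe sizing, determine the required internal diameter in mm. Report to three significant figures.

Swamee-Jain (Type III): D = 0.66·[ε^1.25·(LQ²/(gh_f))^4.75 + ν·Q^9.4·(L/(gh_f))^5.2]^0.04
LQ²/(gh_f) = 2.401; L/(gh_f) = 33.68
Term 1 = ε^1.25·(…)^4.75 = 3.93×10^-6; Term 2 = ν·Q^9.4·(…)^5.2 = 2.89×10^-4
D = 0.66·(3.93×10^-6 + 2.89×10^-4)^0.04 = 0.4767 m = 477 mm
Check: V = 1.50 m/s, Re = 8.77×10^5, f = 0.01195, h_f = 5.29 m ≈ 5.60 m ✓

D ≈ 477 mm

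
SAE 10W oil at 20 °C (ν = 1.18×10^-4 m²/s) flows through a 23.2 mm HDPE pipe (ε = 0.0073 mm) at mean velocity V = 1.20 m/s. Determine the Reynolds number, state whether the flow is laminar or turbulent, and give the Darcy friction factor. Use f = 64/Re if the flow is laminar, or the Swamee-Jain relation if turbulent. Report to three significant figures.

Re ≈ 236; laminar; f = 64/Re ≈ 0.271

Re = VD/ν = 1.200·0.0232/1.18×10^-4 = 236
Re < 2300 → laminar → f = 64/Re = 0.2713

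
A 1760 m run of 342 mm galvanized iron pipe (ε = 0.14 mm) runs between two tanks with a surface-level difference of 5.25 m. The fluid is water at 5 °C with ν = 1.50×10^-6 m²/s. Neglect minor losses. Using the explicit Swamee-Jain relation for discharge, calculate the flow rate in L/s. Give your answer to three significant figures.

Swamee-Jain (Type II): Q = -0.965·√(gD⁵h_f/L)·ln[ε/(3.7D) + √(3.17ν²L/(gD³h_f))]
√(gD⁵h_f/L) = √(9.81·0.342⁵·5.25/1760) = 0.01170
ε/(3.7D) = 1.11×10^-4; √(3.17ν²L/(gD³h_f)) = 7.81×10^-5
Q = -0.965·0.01170·ln(1.887×10^-4) = 0.09683 m³/s
Check: V = 1.05 m/s, Re = 2.40×10^5, f = 0.01812, h_f = 5.28 m ≈ 5.25 m ✓

Q ≈ 96.8 L/s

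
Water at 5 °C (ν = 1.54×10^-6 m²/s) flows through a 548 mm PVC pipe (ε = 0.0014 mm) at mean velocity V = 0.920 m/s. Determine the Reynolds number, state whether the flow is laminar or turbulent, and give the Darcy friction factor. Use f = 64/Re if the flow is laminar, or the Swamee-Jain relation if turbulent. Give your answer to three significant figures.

Re ≈ 3.27×10^5; turbulent; f ≈ 0.0142

Re = VD/ν = 0.9200·0.548/1.54×10^-6 = 3.27×10^5
Re > 4000 → turbulent; ε/D = 2.55×10^-6
Swamee-Jain: f = 0.01417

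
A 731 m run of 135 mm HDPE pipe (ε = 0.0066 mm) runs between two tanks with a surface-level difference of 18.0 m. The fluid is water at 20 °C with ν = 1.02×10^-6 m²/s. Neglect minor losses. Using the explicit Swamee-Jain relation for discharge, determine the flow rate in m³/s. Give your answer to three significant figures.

Swamee-Jain (Type II): Q = -0.965·√(gD⁵h_f/L)·ln[ε/(3.7D) + √(3.17ν²L/(gD³h_f))]
√(gD⁵h_f/L) = √(9.81·0.135⁵·18.0/731) = 0.003291
ε/(3.7D) = 1.32×10^-5; √(3.17ν²L/(gD³h_f)) = 7.45×10^-5
Q = -0.965·0.003291·ln(8.771×10^-5) = 0.02967 m³/s
Check: V = 2.07 m/s, Re = 2.74×10^5, f = 0.01514, h_f = 18.0 m ≈ 18.0 m ✓

Q ≈ 0.0297 m³/s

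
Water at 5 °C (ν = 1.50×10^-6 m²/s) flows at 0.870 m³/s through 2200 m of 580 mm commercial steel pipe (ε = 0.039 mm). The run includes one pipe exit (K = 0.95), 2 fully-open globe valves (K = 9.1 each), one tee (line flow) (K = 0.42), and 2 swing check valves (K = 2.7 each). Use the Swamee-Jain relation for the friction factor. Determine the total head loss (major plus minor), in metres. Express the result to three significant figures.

V = 4Q/(πD²) = 3.293 m/s; V²/2g = 0.5526 m
Re = 1.27×10^6, ε/D = 6.72×10^-5 → f = 0.01270 (Swamee-Jain)
Major: h_f = f(L/D)·V²/2g = 0.01270·3793·0.5526 = 26.62 m
Minor: ΣK = 25.0; h_m = ΣK·V²/2g = 13.80 m
Total H_L = 26.62 + 13.80 = 40.42 m

H_L ≈ 40.4 m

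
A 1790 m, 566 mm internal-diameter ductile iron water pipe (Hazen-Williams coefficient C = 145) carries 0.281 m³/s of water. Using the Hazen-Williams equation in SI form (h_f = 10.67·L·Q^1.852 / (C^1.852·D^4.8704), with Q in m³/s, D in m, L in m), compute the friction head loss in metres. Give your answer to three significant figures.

h_f = 10.67·1790·0.281^1.852 / (145^1.852·0.566^4.8704) = 2.891 m

h_f ≈ 2.89 m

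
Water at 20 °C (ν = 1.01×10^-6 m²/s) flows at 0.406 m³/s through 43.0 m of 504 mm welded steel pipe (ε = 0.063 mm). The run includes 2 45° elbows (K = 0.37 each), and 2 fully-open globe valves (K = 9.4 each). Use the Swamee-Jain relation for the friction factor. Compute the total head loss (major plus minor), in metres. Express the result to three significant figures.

V = 4Q/(πD²) = 2.035 m/s; V²/2g = 0.2111 m
Re = 1.02×10^6, ε/D = 1.25×10^-4 → f = 0.01385 (Swamee-Jain)
Major: h_f = f(L/D)·V²/2g = 0.01385·85.32·0.2111 = 0.2493 m
Minor: ΣK = 19.5; h_m = ΣK·V²/2g = 4.125 m
Total H_L = 0.2493 + 4.125 = 4.374 m

H_L ≈ 4.37 m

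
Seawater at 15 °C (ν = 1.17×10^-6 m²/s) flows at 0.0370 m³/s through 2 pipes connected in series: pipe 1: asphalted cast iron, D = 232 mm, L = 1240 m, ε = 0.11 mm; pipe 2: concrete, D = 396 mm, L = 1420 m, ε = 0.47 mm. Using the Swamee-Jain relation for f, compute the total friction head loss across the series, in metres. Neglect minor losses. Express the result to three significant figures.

H ≈ 4.35 m

Pipe 1: V = 0.8753 m/s, Re = 1.74×10^5, ε/D = 4.74×10^-4, f = 0.01905, h_1 = f(L/D)V²/2g = 3.976 m
Pipe 2: V = 0.3004 m/s, Re = 1.02×10^5, ε/D = 0.00119, f = 0.02294, h_2 = f(L/D)V²/2g = 0.3783 m
Series → Q common, losses add: H = Σh = 4.355 m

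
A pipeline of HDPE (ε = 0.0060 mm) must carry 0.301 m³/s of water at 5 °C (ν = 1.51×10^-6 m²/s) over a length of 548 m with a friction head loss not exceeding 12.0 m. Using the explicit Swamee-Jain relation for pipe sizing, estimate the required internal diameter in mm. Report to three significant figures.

D ≈ 340 mm

Swamee-Jain (Type III): D = 0.66·[ε^1.25·(LQ²/(gh_f))^4.75 + ν·Q^9.4·(L/(gh_f))^5.2]^0.04
LQ²/(gh_f) = 0.4218; L/(gh_f) = 4.655
Term 1 = ε^1.25·(…)^4.75 = 4.92×10^-9; Term 2 = ν·Q^9.4·(…)^5.2 = 5.63×10^-8
D = 0.66·(4.92×10^-9 + 5.63×10^-8)^0.04 = 0.3396 m = 340 mm
Check: V = 3.32 m/s, Re = 7.47×10^5, f = 0.01255, h_f = 11.4 m ≈ 12.0 m ✓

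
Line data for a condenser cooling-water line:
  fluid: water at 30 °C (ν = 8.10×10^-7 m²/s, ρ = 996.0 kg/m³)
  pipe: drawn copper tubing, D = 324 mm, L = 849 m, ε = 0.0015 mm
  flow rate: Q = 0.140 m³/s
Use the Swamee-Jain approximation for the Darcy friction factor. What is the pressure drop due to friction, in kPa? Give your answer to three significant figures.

Δp ≈ 47.0 kPa

V = 4Q/(πD²) = 4·0.140/(π·0.324²) = 1.698 m/s
Re = VD/ν = 1.698·0.324/8.10×10^-7 = 6.79×10^5 → turbulent
ε/D = 0.0015/324 = 4.63×10^-6
Swamee-Jain: f = 0.01249
h_f = f(L/D)V²/(2g) = 0.01249·(849/0.324)·1.698²/(2·9.81) = 4.811 m
Δp = ρg·h_f = 996.0·9.81·4.811 = 47.01 kPa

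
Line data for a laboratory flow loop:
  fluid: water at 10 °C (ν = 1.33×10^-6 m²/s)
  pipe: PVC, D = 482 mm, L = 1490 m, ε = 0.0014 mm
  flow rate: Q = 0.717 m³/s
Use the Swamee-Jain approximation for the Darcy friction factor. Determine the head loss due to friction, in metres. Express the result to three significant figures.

h_f ≈ 26.9 m

V = 4Q/(πD²) = 4·0.717/(π·0.482²) = 3.929 m/s
Re = VD/ν = 3.929·0.482/1.33×10^-6 = 1.42×10^6 → turbulent
ε/D = 0.0014/482 = 2.90×10^-6
Swamee-Jain: f = 0.01104
h_f = f(L/D)V²/(2g) = 0.01104·(1490/0.482)·3.929²/(2·9.81) = 26.85 m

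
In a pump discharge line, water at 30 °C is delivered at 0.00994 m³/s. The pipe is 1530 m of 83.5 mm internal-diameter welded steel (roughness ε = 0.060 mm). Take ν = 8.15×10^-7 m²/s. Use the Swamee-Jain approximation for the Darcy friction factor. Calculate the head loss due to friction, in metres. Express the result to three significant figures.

V = 4Q/(πD²) = 4·0.00994/(π·0.0835²) = 1.815 m/s
Re = VD/ν = 1.815·0.0835/8.15×10^-7 = 1.86×10^5 → turbulent
ε/D = 0.060/83.5 = 7.19×10^-4
Swamee-Jain: f = 0.02011
h_f = f(L/D)V²/(2g) = 0.02011·(1530/0.0835)·1.815²/(2·9.81) = 61.89 m

h_f ≈ 61.9 m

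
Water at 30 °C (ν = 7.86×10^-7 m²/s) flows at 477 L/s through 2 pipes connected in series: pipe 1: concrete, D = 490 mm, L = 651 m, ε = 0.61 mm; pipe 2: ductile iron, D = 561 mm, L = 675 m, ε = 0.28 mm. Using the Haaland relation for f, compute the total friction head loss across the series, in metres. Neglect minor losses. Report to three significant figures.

Pipe 1: V = 2.530 m/s, Re = 1.58×10^6, ε/D = 0.00124, f = 0.02091, h_1 = f(L/D)V²/2g = 9.061 m
Pipe 2: V = 1.930 m/s, Re = 1.38×10^6, ε/D = 4.99×10^-4, f = 0.01705, h_2 = f(L/D)V²/2g = 3.894 m
Series → Q common, losses add: H = Σh = 12.95 m

H ≈ 13.0 m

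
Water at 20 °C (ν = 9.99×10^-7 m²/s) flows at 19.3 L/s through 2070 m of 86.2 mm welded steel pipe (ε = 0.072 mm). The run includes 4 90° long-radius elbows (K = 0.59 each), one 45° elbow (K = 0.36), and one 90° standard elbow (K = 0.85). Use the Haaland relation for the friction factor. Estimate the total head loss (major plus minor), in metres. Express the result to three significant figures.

H_L ≈ 268 m

V = 4Q/(πD²) = 3.307 m/s; V²/2g = 0.5575 m
Re = 2.85×10^5, ε/D = 8.35×10^-4 → f = 0.01984 (Haaland)
Major: h_f = f(L/D)·V²/2g = 0.01984·24014·0.5575 = 265.6 m
Minor: ΣK = 3.57; h_m = ΣK·V²/2g = 1.990 m
Total H_L = 265.6 + 1.990 = 267.6 m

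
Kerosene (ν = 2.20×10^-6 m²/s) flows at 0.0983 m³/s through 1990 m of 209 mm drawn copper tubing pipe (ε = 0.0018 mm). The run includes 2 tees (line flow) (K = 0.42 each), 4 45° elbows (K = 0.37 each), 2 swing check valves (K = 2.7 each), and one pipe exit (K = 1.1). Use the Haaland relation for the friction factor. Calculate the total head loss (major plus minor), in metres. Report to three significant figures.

V = 4Q/(πD²) = 2.865 m/s; V²/2g = 0.4184 m
Re = 2.72×10^5, ε/D = 8.61×10^-6 → f = 0.01467 (Haaland)
Major: h_f = f(L/D)·V²/2g = 0.01467·9522·0.4184 = 58.46 m
Minor: ΣK = 8.82; h_m = ΣK·V²/2g = 3.691 m
Total H_L = 58.46 + 3.691 = 62.15 m

H_L ≈ 62.1 m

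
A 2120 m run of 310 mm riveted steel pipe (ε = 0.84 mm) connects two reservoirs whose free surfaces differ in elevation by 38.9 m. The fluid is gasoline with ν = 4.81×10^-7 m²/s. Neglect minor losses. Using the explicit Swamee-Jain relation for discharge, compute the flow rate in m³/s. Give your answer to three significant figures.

Swamee-Jain (Type II): Q = -0.965·√(gD⁵h_f/L)·ln[ε/(3.7D) + √(3.17ν²L/(gD³h_f))]
√(gD⁵h_f/L) = √(9.81·0.310⁵·38.9/2120) = 0.02270
ε/(3.7D) = 7.32×10^-4; √(3.17ν²L/(gD³h_f)) = 1.17×10^-5
Q = -0.965·0.02270·ln(7.440×10^-4) = 0.1578 m³/s
Check: V = 2.09 m/s, Re = 1.35×10^6, f = 0.02560, h_f = 39.0 m ≈ 38.9 m ✓

Q ≈ 0.158 m³/s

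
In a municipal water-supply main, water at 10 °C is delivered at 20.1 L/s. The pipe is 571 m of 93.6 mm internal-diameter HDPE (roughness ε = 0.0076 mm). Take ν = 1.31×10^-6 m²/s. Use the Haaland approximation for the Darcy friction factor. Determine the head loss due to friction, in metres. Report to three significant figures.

h_f ≈ 42.3 m

V = 4Q/(πD²) = 4·0.0201/(π·0.0936²) = 2.921 m/s
Re = VD/ν = 2.921·0.0936/1.31×10^-6 = 2.09×10^5 → turbulent
ε/D = 0.0076/93.6 = 8.12×10^-5
Haaland: f = 0.01594
h_f = f(L/D)V²/(2g) = 0.01594·(571/0.0936)·2.921²/(2·9.81) = 42.30 m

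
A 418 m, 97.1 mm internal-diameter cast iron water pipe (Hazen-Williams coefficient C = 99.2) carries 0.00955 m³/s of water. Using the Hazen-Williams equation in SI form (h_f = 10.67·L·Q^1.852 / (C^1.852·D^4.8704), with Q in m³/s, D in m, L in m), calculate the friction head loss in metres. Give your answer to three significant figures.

h_f ≈ 13.9 m

h_f = 10.67·418·0.00955^1.852 / (99.2^1.852·0.0971^4.8704) = 13.91 m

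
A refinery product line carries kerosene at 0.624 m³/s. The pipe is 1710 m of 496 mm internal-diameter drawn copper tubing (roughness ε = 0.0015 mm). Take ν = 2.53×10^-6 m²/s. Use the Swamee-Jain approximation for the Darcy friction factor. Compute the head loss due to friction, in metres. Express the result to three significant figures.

h_f ≈ 23.1 m

V = 4Q/(πD²) = 4·0.624/(π·0.496²) = 3.229 m/s
Re = VD/ν = 3.229·0.496/2.53×10^-6 = 6.33×10^5 → turbulent
ε/D = 0.0015/496 = 3.02×10^-6
Swamee-Jain: f = 0.01261
h_f = f(L/D)V²/(2g) = 0.01261·(1710/0.496)·3.229²/(2·9.81) = 23.11 m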